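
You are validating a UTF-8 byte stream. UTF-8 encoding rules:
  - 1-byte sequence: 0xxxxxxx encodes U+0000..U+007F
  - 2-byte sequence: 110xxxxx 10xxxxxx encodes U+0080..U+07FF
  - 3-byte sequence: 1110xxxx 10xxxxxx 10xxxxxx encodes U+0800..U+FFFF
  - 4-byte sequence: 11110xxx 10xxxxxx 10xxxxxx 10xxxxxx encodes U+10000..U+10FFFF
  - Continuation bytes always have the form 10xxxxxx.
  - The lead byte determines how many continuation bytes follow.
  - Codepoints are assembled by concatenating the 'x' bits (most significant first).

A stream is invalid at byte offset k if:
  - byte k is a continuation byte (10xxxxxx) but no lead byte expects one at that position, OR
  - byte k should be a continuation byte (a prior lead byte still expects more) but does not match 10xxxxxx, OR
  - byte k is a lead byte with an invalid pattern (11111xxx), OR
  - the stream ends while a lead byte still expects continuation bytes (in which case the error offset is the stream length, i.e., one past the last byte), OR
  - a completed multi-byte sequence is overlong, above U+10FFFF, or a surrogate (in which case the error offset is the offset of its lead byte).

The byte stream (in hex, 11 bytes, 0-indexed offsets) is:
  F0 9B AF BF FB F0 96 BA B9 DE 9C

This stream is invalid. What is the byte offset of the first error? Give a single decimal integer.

Byte[0]=F0: 4-byte lead, need 3 cont bytes. acc=0x0
Byte[1]=9B: continuation. acc=(acc<<6)|0x1B=0x1B
Byte[2]=AF: continuation. acc=(acc<<6)|0x2F=0x6EF
Byte[3]=BF: continuation. acc=(acc<<6)|0x3F=0x1BBFF
Completed: cp=U+1BBFF (starts at byte 0)
Byte[4]=FB: INVALID lead byte (not 0xxx/110x/1110/11110)

Answer: 4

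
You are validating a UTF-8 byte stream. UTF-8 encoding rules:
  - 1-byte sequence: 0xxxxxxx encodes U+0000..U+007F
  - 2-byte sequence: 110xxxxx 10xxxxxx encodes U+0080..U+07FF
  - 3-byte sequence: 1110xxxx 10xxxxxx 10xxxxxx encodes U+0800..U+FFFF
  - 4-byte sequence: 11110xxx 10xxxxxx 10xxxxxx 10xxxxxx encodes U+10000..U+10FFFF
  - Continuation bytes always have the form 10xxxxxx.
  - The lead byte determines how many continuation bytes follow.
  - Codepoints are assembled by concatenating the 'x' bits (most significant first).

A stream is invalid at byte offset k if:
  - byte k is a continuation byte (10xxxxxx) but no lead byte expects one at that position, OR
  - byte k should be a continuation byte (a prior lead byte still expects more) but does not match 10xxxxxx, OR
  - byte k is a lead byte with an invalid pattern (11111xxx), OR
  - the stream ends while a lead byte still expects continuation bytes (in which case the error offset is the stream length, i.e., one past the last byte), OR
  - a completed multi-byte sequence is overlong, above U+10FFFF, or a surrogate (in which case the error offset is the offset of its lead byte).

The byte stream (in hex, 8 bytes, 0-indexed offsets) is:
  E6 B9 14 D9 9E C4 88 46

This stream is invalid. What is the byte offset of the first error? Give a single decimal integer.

Answer: 2

Derivation:
Byte[0]=E6: 3-byte lead, need 2 cont bytes. acc=0x6
Byte[1]=B9: continuation. acc=(acc<<6)|0x39=0x1B9
Byte[2]=14: expected 10xxxxxx continuation. INVALID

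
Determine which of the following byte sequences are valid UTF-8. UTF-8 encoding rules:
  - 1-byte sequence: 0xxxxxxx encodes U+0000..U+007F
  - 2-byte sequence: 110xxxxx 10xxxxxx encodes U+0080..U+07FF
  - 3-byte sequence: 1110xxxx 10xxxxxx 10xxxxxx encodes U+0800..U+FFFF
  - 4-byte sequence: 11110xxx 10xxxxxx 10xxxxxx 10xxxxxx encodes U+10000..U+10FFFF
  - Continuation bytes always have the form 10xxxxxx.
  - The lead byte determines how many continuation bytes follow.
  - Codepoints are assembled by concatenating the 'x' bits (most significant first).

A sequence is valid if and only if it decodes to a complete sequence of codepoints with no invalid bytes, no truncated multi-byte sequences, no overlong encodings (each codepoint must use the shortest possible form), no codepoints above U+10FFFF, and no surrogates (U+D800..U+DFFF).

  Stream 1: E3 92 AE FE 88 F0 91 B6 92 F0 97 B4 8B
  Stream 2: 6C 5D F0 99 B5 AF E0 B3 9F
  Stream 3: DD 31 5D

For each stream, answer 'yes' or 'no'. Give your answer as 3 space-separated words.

Answer: no yes no

Derivation:
Stream 1: error at byte offset 3. INVALID
Stream 2: decodes cleanly. VALID
Stream 3: error at byte offset 1. INVALID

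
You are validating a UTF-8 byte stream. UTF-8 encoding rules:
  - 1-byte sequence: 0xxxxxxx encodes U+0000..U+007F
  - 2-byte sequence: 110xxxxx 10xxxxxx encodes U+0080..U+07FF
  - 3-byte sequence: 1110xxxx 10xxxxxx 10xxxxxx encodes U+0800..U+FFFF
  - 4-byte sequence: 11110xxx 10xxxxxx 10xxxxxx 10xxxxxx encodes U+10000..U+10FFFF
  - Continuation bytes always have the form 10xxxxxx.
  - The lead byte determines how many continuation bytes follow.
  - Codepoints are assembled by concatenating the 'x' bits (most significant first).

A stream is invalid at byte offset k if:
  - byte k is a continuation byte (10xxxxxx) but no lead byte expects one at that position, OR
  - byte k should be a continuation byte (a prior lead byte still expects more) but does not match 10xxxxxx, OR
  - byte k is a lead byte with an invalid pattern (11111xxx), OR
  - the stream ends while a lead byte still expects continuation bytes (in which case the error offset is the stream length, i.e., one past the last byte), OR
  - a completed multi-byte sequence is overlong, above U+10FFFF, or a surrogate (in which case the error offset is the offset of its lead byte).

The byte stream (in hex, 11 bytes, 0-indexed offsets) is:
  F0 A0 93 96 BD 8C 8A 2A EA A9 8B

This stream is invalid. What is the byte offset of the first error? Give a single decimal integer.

Answer: 4

Derivation:
Byte[0]=F0: 4-byte lead, need 3 cont bytes. acc=0x0
Byte[1]=A0: continuation. acc=(acc<<6)|0x20=0x20
Byte[2]=93: continuation. acc=(acc<<6)|0x13=0x813
Byte[3]=96: continuation. acc=(acc<<6)|0x16=0x204D6
Completed: cp=U+204D6 (starts at byte 0)
Byte[4]=BD: INVALID lead byte (not 0xxx/110x/1110/11110)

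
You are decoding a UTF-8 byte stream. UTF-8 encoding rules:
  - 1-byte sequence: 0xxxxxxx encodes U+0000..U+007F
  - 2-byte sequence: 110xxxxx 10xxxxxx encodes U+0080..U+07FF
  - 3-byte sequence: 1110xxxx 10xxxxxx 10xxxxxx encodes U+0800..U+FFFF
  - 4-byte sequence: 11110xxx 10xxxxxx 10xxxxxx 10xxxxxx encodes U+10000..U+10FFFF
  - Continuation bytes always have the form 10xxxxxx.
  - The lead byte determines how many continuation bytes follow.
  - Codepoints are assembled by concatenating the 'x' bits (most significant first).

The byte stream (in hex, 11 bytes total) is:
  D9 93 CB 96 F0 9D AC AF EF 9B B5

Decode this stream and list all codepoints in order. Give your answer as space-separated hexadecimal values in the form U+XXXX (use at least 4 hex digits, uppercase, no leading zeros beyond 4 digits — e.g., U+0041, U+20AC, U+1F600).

Byte[0]=D9: 2-byte lead, need 1 cont bytes. acc=0x19
Byte[1]=93: continuation. acc=(acc<<6)|0x13=0x653
Completed: cp=U+0653 (starts at byte 0)
Byte[2]=CB: 2-byte lead, need 1 cont bytes. acc=0xB
Byte[3]=96: continuation. acc=(acc<<6)|0x16=0x2D6
Completed: cp=U+02D6 (starts at byte 2)
Byte[4]=F0: 4-byte lead, need 3 cont bytes. acc=0x0
Byte[5]=9D: continuation. acc=(acc<<6)|0x1D=0x1D
Byte[6]=AC: continuation. acc=(acc<<6)|0x2C=0x76C
Byte[7]=AF: continuation. acc=(acc<<6)|0x2F=0x1DB2F
Completed: cp=U+1DB2F (starts at byte 4)
Byte[8]=EF: 3-byte lead, need 2 cont bytes. acc=0xF
Byte[9]=9B: continuation. acc=(acc<<6)|0x1B=0x3DB
Byte[10]=B5: continuation. acc=(acc<<6)|0x35=0xF6F5
Completed: cp=U+F6F5 (starts at byte 8)

Answer: U+0653 U+02D6 U+1DB2F U+F6F5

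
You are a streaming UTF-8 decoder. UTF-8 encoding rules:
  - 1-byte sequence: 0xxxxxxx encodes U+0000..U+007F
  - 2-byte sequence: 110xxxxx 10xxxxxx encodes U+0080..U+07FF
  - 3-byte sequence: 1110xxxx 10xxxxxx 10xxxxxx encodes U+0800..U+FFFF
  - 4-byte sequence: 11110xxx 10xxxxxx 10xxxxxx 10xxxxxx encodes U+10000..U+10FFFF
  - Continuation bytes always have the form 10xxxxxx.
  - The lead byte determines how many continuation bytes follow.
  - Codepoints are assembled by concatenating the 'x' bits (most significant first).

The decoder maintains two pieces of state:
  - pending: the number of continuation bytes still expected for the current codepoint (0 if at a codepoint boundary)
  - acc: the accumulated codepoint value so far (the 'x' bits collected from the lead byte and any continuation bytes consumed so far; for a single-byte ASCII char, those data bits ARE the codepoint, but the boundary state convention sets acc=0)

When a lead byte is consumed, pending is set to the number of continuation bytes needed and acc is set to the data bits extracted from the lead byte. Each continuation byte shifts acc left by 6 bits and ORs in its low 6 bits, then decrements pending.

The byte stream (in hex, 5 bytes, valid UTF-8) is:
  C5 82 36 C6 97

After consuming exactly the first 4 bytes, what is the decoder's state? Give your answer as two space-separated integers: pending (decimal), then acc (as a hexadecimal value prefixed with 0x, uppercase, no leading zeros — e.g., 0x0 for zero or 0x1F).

Byte[0]=C5: 2-byte lead. pending=1, acc=0x5
Byte[1]=82: continuation. acc=(acc<<6)|0x02=0x142, pending=0
Byte[2]=36: 1-byte. pending=0, acc=0x0
Byte[3]=C6: 2-byte lead. pending=1, acc=0x6

Answer: 1 0x6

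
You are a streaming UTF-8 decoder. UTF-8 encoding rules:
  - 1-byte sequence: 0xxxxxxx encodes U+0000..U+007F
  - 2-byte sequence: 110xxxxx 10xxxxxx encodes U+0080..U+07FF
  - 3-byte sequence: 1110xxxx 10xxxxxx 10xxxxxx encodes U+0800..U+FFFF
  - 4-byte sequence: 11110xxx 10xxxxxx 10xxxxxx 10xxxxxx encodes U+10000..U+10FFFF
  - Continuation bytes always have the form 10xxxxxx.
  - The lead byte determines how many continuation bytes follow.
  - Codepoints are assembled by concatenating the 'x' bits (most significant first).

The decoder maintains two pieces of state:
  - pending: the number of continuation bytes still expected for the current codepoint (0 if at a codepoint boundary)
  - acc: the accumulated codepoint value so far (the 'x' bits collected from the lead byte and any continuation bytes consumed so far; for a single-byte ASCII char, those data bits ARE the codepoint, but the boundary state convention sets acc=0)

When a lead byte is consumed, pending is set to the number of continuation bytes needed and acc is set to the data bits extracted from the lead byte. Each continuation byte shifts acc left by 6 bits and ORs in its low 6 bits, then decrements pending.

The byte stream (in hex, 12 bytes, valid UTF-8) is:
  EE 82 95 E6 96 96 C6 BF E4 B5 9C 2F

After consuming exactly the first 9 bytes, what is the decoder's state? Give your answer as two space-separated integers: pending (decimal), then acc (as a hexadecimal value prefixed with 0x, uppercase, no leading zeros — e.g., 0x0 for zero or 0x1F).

Answer: 2 0x4

Derivation:
Byte[0]=EE: 3-byte lead. pending=2, acc=0xE
Byte[1]=82: continuation. acc=(acc<<6)|0x02=0x382, pending=1
Byte[2]=95: continuation. acc=(acc<<6)|0x15=0xE095, pending=0
Byte[3]=E6: 3-byte lead. pending=2, acc=0x6
Byte[4]=96: continuation. acc=(acc<<6)|0x16=0x196, pending=1
Byte[5]=96: continuation. acc=(acc<<6)|0x16=0x6596, pending=0
Byte[6]=C6: 2-byte lead. pending=1, acc=0x6
Byte[7]=BF: continuation. acc=(acc<<6)|0x3F=0x1BF, pending=0
Byte[8]=E4: 3-byte lead. pending=2, acc=0x4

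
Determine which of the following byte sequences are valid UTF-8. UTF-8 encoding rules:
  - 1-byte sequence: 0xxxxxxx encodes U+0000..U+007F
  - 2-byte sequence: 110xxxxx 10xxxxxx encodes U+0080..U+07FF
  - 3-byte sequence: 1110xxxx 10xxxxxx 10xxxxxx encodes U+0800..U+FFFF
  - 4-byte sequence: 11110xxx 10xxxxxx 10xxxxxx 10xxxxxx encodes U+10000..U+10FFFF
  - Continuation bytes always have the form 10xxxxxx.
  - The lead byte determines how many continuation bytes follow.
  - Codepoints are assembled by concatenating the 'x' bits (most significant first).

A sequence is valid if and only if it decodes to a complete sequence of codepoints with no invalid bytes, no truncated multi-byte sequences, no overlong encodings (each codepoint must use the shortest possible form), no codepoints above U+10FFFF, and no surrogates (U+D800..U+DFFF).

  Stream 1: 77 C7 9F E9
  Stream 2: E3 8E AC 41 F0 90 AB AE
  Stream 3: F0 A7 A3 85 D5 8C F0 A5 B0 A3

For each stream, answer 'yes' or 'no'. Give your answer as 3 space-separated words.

Answer: no yes yes

Derivation:
Stream 1: error at byte offset 4. INVALID
Stream 2: decodes cleanly. VALID
Stream 3: decodes cleanly. VALID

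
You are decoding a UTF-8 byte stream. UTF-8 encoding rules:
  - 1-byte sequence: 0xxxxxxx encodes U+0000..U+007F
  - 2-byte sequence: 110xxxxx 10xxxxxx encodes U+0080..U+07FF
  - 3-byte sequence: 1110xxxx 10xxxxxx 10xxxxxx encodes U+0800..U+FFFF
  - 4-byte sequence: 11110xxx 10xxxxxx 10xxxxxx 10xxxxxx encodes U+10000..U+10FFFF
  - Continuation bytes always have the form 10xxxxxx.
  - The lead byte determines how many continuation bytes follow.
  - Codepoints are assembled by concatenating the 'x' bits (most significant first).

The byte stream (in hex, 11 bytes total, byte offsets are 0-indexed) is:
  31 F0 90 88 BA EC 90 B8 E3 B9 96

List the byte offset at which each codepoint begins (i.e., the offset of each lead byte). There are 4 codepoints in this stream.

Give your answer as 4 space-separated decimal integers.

Answer: 0 1 5 8

Derivation:
Byte[0]=31: 1-byte ASCII. cp=U+0031
Byte[1]=F0: 4-byte lead, need 3 cont bytes. acc=0x0
Byte[2]=90: continuation. acc=(acc<<6)|0x10=0x10
Byte[3]=88: continuation. acc=(acc<<6)|0x08=0x408
Byte[4]=BA: continuation. acc=(acc<<6)|0x3A=0x1023A
Completed: cp=U+1023A (starts at byte 1)
Byte[5]=EC: 3-byte lead, need 2 cont bytes. acc=0xC
Byte[6]=90: continuation. acc=(acc<<6)|0x10=0x310
Byte[7]=B8: continuation. acc=(acc<<6)|0x38=0xC438
Completed: cp=U+C438 (starts at byte 5)
Byte[8]=E3: 3-byte lead, need 2 cont bytes. acc=0x3
Byte[9]=B9: continuation. acc=(acc<<6)|0x39=0xF9
Byte[10]=96: continuation. acc=(acc<<6)|0x16=0x3E56
Completed: cp=U+3E56 (starts at byte 8)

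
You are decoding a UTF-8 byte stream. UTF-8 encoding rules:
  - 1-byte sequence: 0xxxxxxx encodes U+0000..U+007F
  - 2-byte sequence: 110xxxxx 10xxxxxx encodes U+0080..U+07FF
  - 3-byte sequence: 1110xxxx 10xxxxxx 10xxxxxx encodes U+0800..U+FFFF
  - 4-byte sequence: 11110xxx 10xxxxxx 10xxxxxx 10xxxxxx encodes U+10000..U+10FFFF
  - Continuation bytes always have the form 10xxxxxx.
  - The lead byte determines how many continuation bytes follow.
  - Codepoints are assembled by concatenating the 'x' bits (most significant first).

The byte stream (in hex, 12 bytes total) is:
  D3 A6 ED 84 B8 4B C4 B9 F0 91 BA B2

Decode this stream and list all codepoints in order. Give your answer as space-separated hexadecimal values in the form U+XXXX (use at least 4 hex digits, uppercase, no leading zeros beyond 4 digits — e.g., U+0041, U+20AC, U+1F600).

Byte[0]=D3: 2-byte lead, need 1 cont bytes. acc=0x13
Byte[1]=A6: continuation. acc=(acc<<6)|0x26=0x4E6
Completed: cp=U+04E6 (starts at byte 0)
Byte[2]=ED: 3-byte lead, need 2 cont bytes. acc=0xD
Byte[3]=84: continuation. acc=(acc<<6)|0x04=0x344
Byte[4]=B8: continuation. acc=(acc<<6)|0x38=0xD138
Completed: cp=U+D138 (starts at byte 2)
Byte[5]=4B: 1-byte ASCII. cp=U+004B
Byte[6]=C4: 2-byte lead, need 1 cont bytes. acc=0x4
Byte[7]=B9: continuation. acc=(acc<<6)|0x39=0x139
Completed: cp=U+0139 (starts at byte 6)
Byte[8]=F0: 4-byte lead, need 3 cont bytes. acc=0x0
Byte[9]=91: continuation. acc=(acc<<6)|0x11=0x11
Byte[10]=BA: continuation. acc=(acc<<6)|0x3A=0x47A
Byte[11]=B2: continuation. acc=(acc<<6)|0x32=0x11EB2
Completed: cp=U+11EB2 (starts at byte 8)

Answer: U+04E6 U+D138 U+004B U+0139 U+11EB2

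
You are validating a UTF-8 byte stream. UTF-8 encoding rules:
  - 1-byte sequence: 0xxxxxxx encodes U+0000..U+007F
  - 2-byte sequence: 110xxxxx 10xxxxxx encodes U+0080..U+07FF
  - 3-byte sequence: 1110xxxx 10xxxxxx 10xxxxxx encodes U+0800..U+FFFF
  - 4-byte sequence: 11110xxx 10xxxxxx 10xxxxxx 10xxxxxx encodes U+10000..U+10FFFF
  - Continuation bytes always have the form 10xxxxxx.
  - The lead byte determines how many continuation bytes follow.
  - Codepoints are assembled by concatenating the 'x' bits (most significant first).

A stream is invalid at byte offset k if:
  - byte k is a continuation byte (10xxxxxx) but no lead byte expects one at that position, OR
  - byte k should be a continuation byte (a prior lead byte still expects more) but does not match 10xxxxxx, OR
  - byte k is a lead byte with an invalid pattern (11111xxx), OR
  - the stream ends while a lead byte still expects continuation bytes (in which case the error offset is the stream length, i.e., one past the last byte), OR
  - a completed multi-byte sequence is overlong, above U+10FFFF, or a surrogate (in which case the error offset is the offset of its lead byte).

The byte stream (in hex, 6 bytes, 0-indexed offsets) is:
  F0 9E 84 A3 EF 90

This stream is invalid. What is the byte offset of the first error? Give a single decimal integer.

Byte[0]=F0: 4-byte lead, need 3 cont bytes. acc=0x0
Byte[1]=9E: continuation. acc=(acc<<6)|0x1E=0x1E
Byte[2]=84: continuation. acc=(acc<<6)|0x04=0x784
Byte[3]=A3: continuation. acc=(acc<<6)|0x23=0x1E123
Completed: cp=U+1E123 (starts at byte 0)
Byte[4]=EF: 3-byte lead, need 2 cont bytes. acc=0xF
Byte[5]=90: continuation. acc=(acc<<6)|0x10=0x3D0
Byte[6]: stream ended, expected continuation. INVALID

Answer: 6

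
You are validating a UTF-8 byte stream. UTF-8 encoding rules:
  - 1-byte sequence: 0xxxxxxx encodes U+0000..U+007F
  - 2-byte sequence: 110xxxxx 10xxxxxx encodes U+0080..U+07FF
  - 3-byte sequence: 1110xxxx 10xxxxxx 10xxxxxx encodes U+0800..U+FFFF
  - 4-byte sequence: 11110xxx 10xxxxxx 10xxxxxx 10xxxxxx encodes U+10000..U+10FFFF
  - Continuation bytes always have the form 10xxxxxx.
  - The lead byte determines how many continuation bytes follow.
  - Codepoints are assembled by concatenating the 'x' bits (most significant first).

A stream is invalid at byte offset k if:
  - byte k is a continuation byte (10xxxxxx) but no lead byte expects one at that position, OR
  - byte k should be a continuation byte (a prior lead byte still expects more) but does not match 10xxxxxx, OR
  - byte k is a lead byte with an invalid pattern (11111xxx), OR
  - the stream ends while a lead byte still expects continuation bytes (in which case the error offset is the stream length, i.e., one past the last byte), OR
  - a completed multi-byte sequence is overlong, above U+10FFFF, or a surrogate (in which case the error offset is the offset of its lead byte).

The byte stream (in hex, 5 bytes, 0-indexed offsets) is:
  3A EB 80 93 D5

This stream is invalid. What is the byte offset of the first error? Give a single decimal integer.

Byte[0]=3A: 1-byte ASCII. cp=U+003A
Byte[1]=EB: 3-byte lead, need 2 cont bytes. acc=0xB
Byte[2]=80: continuation. acc=(acc<<6)|0x00=0x2C0
Byte[3]=93: continuation. acc=(acc<<6)|0x13=0xB013
Completed: cp=U+B013 (starts at byte 1)
Byte[4]=D5: 2-byte lead, need 1 cont bytes. acc=0x15
Byte[5]: stream ended, expected continuation. INVALID

Answer: 5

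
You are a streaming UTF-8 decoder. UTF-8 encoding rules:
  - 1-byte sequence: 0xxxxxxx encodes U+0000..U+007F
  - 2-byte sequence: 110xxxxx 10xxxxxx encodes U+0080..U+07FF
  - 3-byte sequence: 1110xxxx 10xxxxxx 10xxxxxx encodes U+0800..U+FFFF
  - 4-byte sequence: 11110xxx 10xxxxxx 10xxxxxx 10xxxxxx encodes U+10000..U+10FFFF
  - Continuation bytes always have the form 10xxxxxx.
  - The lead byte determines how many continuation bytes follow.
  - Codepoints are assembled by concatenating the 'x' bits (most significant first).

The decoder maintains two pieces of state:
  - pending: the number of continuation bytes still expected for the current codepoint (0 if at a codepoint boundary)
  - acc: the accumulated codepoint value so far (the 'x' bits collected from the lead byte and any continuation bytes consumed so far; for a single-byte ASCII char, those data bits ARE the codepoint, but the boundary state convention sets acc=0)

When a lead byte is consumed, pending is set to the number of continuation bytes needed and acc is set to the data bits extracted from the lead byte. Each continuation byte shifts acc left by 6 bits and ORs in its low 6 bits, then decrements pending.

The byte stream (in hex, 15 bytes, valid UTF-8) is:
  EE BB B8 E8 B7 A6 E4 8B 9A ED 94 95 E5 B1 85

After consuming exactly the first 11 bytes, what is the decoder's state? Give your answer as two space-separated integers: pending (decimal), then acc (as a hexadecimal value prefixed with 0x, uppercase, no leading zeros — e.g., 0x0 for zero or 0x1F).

Answer: 1 0x354

Derivation:
Byte[0]=EE: 3-byte lead. pending=2, acc=0xE
Byte[1]=BB: continuation. acc=(acc<<6)|0x3B=0x3BB, pending=1
Byte[2]=B8: continuation. acc=(acc<<6)|0x38=0xEEF8, pending=0
Byte[3]=E8: 3-byte lead. pending=2, acc=0x8
Byte[4]=B7: continuation. acc=(acc<<6)|0x37=0x237, pending=1
Byte[5]=A6: continuation. acc=(acc<<6)|0x26=0x8DE6, pending=0
Byte[6]=E4: 3-byte lead. pending=2, acc=0x4
Byte[7]=8B: continuation. acc=(acc<<6)|0x0B=0x10B, pending=1
Byte[8]=9A: continuation. acc=(acc<<6)|0x1A=0x42DA, pending=0
Byte[9]=ED: 3-byte lead. pending=2, acc=0xD
Byte[10]=94: continuation. acc=(acc<<6)|0x14=0x354, pending=1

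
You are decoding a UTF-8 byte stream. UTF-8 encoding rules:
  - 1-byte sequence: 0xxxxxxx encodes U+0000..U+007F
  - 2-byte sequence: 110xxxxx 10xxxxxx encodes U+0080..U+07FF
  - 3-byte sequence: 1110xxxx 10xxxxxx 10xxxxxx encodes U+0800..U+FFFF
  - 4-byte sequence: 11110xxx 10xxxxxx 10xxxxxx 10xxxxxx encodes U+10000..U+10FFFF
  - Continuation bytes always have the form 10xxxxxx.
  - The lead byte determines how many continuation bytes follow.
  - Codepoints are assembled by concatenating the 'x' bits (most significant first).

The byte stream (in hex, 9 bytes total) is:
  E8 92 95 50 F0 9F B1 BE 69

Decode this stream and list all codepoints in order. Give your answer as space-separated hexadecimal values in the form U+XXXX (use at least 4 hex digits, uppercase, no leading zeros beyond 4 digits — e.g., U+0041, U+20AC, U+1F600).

Answer: U+8495 U+0050 U+1FC7E U+0069

Derivation:
Byte[0]=E8: 3-byte lead, need 2 cont bytes. acc=0x8
Byte[1]=92: continuation. acc=(acc<<6)|0x12=0x212
Byte[2]=95: continuation. acc=(acc<<6)|0x15=0x8495
Completed: cp=U+8495 (starts at byte 0)
Byte[3]=50: 1-byte ASCII. cp=U+0050
Byte[4]=F0: 4-byte lead, need 3 cont bytes. acc=0x0
Byte[5]=9F: continuation. acc=(acc<<6)|0x1F=0x1F
Byte[6]=B1: continuation. acc=(acc<<6)|0x31=0x7F1
Byte[7]=BE: continuation. acc=(acc<<6)|0x3E=0x1FC7E
Completed: cp=U+1FC7E (starts at byte 4)
Byte[8]=69: 1-byte ASCII. cp=U+0069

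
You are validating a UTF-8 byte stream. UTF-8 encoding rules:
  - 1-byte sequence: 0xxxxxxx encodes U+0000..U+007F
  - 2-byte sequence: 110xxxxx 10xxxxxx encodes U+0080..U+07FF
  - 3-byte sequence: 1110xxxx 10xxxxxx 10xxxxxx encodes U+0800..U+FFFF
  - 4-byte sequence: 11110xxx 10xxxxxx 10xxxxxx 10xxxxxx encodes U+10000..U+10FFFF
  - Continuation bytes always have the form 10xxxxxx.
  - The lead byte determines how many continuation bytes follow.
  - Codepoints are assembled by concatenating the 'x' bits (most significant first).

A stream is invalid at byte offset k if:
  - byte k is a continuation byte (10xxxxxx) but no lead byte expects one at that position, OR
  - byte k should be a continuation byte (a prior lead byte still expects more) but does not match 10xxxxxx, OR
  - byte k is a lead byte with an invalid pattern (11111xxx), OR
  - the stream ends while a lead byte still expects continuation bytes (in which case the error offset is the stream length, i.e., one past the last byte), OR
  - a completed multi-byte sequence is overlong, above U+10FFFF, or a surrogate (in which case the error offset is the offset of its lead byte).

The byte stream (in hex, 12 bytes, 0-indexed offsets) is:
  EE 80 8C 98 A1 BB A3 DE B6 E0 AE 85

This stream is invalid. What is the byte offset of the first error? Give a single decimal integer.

Byte[0]=EE: 3-byte lead, need 2 cont bytes. acc=0xE
Byte[1]=80: continuation. acc=(acc<<6)|0x00=0x380
Byte[2]=8C: continuation. acc=(acc<<6)|0x0C=0xE00C
Completed: cp=U+E00C (starts at byte 0)
Byte[3]=98: INVALID lead byte (not 0xxx/110x/1110/11110)

Answer: 3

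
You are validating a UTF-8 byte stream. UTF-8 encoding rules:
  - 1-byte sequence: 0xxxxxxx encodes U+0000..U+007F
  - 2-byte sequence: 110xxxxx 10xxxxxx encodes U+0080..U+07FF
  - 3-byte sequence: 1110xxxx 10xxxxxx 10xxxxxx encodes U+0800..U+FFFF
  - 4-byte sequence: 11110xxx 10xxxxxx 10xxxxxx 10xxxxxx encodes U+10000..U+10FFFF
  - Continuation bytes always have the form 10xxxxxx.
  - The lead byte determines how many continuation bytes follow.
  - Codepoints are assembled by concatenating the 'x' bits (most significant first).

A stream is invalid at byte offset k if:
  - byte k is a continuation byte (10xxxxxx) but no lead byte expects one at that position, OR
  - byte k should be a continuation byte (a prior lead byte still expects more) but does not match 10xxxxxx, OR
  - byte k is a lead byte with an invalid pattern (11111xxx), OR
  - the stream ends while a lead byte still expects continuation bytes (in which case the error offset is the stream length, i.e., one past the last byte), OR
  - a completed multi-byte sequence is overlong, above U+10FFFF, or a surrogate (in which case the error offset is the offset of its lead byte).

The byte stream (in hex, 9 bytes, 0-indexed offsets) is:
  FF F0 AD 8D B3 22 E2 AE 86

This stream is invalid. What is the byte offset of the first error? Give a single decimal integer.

Answer: 0

Derivation:
Byte[0]=FF: INVALID lead byte (not 0xxx/110x/1110/11110)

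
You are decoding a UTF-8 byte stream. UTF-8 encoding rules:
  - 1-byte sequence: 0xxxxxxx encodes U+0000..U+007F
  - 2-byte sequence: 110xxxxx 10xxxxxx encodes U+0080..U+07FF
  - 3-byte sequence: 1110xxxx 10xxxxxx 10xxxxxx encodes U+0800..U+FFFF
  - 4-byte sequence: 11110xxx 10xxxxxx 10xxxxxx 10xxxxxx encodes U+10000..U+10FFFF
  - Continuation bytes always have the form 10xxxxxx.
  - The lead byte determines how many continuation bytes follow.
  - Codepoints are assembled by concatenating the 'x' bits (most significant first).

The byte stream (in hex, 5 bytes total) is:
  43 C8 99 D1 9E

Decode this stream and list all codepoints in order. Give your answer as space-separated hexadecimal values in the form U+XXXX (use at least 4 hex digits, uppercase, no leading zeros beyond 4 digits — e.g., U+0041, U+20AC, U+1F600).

Byte[0]=43: 1-byte ASCII. cp=U+0043
Byte[1]=C8: 2-byte lead, need 1 cont bytes. acc=0x8
Byte[2]=99: continuation. acc=(acc<<6)|0x19=0x219
Completed: cp=U+0219 (starts at byte 1)
Byte[3]=D1: 2-byte lead, need 1 cont bytes. acc=0x11
Byte[4]=9E: continuation. acc=(acc<<6)|0x1E=0x45E
Completed: cp=U+045E (starts at byte 3)

Answer: U+0043 U+0219 U+045E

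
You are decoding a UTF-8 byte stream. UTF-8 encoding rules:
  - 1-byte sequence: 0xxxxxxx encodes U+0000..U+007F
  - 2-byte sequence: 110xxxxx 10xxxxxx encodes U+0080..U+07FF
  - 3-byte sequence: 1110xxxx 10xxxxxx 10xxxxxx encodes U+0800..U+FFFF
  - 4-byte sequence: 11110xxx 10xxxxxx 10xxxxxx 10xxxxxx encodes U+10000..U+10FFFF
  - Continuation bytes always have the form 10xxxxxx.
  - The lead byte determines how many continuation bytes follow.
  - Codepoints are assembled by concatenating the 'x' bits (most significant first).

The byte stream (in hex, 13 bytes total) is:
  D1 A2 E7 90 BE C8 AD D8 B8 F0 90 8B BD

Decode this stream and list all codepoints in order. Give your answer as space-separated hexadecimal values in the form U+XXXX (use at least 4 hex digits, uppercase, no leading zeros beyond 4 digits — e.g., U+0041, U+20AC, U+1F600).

Answer: U+0462 U+743E U+022D U+0638 U+102FD

Derivation:
Byte[0]=D1: 2-byte lead, need 1 cont bytes. acc=0x11
Byte[1]=A2: continuation. acc=(acc<<6)|0x22=0x462
Completed: cp=U+0462 (starts at byte 0)
Byte[2]=E7: 3-byte lead, need 2 cont bytes. acc=0x7
Byte[3]=90: continuation. acc=(acc<<6)|0x10=0x1D0
Byte[4]=BE: continuation. acc=(acc<<6)|0x3E=0x743E
Completed: cp=U+743E (starts at byte 2)
Byte[5]=C8: 2-byte lead, need 1 cont bytes. acc=0x8
Byte[6]=AD: continuation. acc=(acc<<6)|0x2D=0x22D
Completed: cp=U+022D (starts at byte 5)
Byte[7]=D8: 2-byte lead, need 1 cont bytes. acc=0x18
Byte[8]=B8: continuation. acc=(acc<<6)|0x38=0x638
Completed: cp=U+0638 (starts at byte 7)
Byte[9]=F0: 4-byte lead, need 3 cont bytes. acc=0x0
Byte[10]=90: continuation. acc=(acc<<6)|0x10=0x10
Byte[11]=8B: continuation. acc=(acc<<6)|0x0B=0x40B
Byte[12]=BD: continuation. acc=(acc<<6)|0x3D=0x102FD
Completed: cp=U+102FD (starts at byte 9)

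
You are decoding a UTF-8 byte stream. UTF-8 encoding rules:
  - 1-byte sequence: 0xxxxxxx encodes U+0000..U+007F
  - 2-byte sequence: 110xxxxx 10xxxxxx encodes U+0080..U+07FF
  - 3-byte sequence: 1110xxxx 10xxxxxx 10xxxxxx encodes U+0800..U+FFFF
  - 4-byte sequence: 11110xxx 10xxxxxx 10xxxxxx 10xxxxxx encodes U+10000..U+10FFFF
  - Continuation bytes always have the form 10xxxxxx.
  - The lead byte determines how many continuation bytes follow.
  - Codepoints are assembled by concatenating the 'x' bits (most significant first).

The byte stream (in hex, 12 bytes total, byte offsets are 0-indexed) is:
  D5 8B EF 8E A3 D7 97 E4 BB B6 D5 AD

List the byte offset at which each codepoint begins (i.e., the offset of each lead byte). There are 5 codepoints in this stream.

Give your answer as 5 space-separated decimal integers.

Answer: 0 2 5 7 10

Derivation:
Byte[0]=D5: 2-byte lead, need 1 cont bytes. acc=0x15
Byte[1]=8B: continuation. acc=(acc<<6)|0x0B=0x54B
Completed: cp=U+054B (starts at byte 0)
Byte[2]=EF: 3-byte lead, need 2 cont bytes. acc=0xF
Byte[3]=8E: continuation. acc=(acc<<6)|0x0E=0x3CE
Byte[4]=A3: continuation. acc=(acc<<6)|0x23=0xF3A3
Completed: cp=U+F3A3 (starts at byte 2)
Byte[5]=D7: 2-byte lead, need 1 cont bytes. acc=0x17
Byte[6]=97: continuation. acc=(acc<<6)|0x17=0x5D7
Completed: cp=U+05D7 (starts at byte 5)
Byte[7]=E4: 3-byte lead, need 2 cont bytes. acc=0x4
Byte[8]=BB: continuation. acc=(acc<<6)|0x3B=0x13B
Byte[9]=B6: continuation. acc=(acc<<6)|0x36=0x4EF6
Completed: cp=U+4EF6 (starts at byte 7)
Byte[10]=D5: 2-byte lead, need 1 cont bytes. acc=0x15
Byte[11]=AD: continuation. acc=(acc<<6)|0x2D=0x56D
Completed: cp=U+056D (starts at byte 10)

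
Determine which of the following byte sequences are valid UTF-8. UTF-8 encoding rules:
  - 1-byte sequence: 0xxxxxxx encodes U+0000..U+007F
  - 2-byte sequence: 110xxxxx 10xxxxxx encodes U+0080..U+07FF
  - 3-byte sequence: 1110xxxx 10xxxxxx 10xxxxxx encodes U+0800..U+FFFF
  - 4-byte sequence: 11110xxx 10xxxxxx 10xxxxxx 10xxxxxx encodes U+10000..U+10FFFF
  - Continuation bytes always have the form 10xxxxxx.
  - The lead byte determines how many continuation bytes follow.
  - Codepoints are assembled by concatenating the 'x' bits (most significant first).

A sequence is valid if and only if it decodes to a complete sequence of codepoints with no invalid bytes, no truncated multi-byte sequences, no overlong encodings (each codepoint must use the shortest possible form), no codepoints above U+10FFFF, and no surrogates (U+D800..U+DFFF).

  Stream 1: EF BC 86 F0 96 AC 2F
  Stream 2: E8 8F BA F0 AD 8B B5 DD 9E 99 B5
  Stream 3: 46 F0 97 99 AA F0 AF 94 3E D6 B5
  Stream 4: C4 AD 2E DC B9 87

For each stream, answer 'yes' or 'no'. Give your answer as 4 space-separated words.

Answer: no no no no

Derivation:
Stream 1: error at byte offset 6. INVALID
Stream 2: error at byte offset 9. INVALID
Stream 3: error at byte offset 8. INVALID
Stream 4: error at byte offset 5. INVALID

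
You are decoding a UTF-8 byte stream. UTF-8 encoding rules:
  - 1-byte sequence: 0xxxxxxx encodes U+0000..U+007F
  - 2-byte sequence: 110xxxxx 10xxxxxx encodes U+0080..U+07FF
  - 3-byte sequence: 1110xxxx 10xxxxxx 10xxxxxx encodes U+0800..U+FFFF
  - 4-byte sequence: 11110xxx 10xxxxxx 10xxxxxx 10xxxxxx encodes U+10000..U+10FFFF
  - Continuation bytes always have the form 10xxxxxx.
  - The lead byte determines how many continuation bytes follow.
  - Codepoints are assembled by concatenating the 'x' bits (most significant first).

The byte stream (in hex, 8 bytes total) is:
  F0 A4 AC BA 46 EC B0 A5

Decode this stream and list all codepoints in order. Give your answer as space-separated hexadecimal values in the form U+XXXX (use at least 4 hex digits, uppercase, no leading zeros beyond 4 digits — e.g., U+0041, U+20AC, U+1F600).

Byte[0]=F0: 4-byte lead, need 3 cont bytes. acc=0x0
Byte[1]=A4: continuation. acc=(acc<<6)|0x24=0x24
Byte[2]=AC: continuation. acc=(acc<<6)|0x2C=0x92C
Byte[3]=BA: continuation. acc=(acc<<6)|0x3A=0x24B3A
Completed: cp=U+24B3A (starts at byte 0)
Byte[4]=46: 1-byte ASCII. cp=U+0046
Byte[5]=EC: 3-byte lead, need 2 cont bytes. acc=0xC
Byte[6]=B0: continuation. acc=(acc<<6)|0x30=0x330
Byte[7]=A5: continuation. acc=(acc<<6)|0x25=0xCC25
Completed: cp=U+CC25 (starts at byte 5)

Answer: U+24B3A U+0046 U+CC25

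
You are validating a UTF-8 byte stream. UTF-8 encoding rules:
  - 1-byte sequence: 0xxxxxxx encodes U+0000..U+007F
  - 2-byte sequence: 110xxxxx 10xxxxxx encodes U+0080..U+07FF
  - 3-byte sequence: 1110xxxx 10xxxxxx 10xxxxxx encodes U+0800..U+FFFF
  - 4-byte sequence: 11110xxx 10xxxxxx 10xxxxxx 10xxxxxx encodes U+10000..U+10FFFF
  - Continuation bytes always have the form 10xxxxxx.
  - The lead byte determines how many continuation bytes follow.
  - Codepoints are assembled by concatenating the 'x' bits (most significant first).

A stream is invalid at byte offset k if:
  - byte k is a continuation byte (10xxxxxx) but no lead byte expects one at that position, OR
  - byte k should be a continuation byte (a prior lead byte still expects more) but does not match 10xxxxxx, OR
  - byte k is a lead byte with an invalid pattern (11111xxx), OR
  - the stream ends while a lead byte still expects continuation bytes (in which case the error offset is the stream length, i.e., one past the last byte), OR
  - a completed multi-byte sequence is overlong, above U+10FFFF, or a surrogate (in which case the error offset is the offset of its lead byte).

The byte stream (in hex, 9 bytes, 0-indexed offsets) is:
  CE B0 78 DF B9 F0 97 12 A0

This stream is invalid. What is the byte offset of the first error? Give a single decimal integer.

Byte[0]=CE: 2-byte lead, need 1 cont bytes. acc=0xE
Byte[1]=B0: continuation. acc=(acc<<6)|0x30=0x3B0
Completed: cp=U+03B0 (starts at byte 0)
Byte[2]=78: 1-byte ASCII. cp=U+0078
Byte[3]=DF: 2-byte lead, need 1 cont bytes. acc=0x1F
Byte[4]=B9: continuation. acc=(acc<<6)|0x39=0x7F9
Completed: cp=U+07F9 (starts at byte 3)
Byte[5]=F0: 4-byte lead, need 3 cont bytes. acc=0x0
Byte[6]=97: continuation. acc=(acc<<6)|0x17=0x17
Byte[7]=12: expected 10xxxxxx continuation. INVALID

Answer: 7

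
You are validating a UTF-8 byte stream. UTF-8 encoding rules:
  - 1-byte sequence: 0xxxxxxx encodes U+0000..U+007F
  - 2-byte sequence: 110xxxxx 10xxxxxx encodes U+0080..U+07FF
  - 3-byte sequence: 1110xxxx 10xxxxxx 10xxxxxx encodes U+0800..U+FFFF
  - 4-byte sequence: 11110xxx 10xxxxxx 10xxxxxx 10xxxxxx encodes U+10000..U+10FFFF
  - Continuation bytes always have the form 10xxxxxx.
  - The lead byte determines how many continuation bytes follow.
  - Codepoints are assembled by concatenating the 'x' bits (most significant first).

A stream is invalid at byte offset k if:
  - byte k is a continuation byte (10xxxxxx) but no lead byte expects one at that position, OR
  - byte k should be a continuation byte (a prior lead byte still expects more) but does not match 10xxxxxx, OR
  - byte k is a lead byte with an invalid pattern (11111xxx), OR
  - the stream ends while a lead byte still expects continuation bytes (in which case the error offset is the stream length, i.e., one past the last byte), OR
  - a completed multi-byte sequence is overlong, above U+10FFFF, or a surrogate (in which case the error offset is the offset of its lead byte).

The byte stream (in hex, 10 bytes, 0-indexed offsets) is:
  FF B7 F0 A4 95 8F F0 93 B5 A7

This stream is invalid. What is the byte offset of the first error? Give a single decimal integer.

Answer: 0

Derivation:
Byte[0]=FF: INVALID lead byte (not 0xxx/110x/1110/11110)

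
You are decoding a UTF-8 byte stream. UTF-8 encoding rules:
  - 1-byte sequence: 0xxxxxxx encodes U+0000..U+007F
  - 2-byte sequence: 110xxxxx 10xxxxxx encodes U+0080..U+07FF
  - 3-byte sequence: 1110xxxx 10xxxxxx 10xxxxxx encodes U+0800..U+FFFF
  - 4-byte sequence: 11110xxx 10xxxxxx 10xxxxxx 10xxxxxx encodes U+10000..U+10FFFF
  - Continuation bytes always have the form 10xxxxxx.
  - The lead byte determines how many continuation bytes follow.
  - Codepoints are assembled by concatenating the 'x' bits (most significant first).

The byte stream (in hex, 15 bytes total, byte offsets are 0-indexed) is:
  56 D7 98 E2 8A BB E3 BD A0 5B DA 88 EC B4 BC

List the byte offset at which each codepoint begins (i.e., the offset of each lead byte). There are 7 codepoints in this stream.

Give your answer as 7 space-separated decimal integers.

Byte[0]=56: 1-byte ASCII. cp=U+0056
Byte[1]=D7: 2-byte lead, need 1 cont bytes. acc=0x17
Byte[2]=98: continuation. acc=(acc<<6)|0x18=0x5D8
Completed: cp=U+05D8 (starts at byte 1)
Byte[3]=E2: 3-byte lead, need 2 cont bytes. acc=0x2
Byte[4]=8A: continuation. acc=(acc<<6)|0x0A=0x8A
Byte[5]=BB: continuation. acc=(acc<<6)|0x3B=0x22BB
Completed: cp=U+22BB (starts at byte 3)
Byte[6]=E3: 3-byte lead, need 2 cont bytes. acc=0x3
Byte[7]=BD: continuation. acc=(acc<<6)|0x3D=0xFD
Byte[8]=A0: continuation. acc=(acc<<6)|0x20=0x3F60
Completed: cp=U+3F60 (starts at byte 6)
Byte[9]=5B: 1-byte ASCII. cp=U+005B
Byte[10]=DA: 2-byte lead, need 1 cont bytes. acc=0x1A
Byte[11]=88: continuation. acc=(acc<<6)|0x08=0x688
Completed: cp=U+0688 (starts at byte 10)
Byte[12]=EC: 3-byte lead, need 2 cont bytes. acc=0xC
Byte[13]=B4: continuation. acc=(acc<<6)|0x34=0x334
Byte[14]=BC: continuation. acc=(acc<<6)|0x3C=0xCD3C
Completed: cp=U+CD3C (starts at byte 12)

Answer: 0 1 3 6 9 10 12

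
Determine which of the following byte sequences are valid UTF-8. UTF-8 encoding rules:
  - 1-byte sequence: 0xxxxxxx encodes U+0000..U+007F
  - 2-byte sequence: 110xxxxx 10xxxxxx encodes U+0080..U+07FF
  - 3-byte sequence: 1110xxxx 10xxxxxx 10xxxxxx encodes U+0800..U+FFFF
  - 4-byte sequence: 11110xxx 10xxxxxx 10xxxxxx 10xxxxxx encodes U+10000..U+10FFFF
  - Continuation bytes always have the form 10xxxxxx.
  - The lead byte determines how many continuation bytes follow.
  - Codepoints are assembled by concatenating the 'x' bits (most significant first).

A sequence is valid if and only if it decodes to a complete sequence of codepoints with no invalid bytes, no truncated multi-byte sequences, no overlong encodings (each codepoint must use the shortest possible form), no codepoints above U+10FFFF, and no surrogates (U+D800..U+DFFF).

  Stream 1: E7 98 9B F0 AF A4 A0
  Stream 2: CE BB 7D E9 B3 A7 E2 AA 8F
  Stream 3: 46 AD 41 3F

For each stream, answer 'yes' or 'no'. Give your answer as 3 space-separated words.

Stream 1: decodes cleanly. VALID
Stream 2: decodes cleanly. VALID
Stream 3: error at byte offset 1. INVALID

Answer: yes yes no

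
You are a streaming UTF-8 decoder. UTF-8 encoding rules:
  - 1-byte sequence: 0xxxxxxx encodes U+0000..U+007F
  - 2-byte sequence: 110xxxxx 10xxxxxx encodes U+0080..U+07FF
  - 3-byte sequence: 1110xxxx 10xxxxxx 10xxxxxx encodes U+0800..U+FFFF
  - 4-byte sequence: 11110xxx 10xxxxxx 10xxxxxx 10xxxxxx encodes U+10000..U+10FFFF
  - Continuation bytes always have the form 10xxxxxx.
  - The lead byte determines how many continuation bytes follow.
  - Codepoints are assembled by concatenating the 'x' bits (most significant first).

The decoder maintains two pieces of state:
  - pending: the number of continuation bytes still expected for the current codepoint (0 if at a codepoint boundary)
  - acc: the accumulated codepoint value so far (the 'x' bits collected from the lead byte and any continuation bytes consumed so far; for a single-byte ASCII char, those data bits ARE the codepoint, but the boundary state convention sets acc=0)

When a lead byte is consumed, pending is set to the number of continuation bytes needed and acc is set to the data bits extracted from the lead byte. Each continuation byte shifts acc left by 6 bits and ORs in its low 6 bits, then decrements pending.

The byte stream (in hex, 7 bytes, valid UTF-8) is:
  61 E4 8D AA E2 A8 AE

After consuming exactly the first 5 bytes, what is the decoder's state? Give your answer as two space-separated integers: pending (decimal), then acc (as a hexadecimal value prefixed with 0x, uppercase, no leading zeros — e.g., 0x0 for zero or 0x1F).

Byte[0]=61: 1-byte. pending=0, acc=0x0
Byte[1]=E4: 3-byte lead. pending=2, acc=0x4
Byte[2]=8D: continuation. acc=(acc<<6)|0x0D=0x10D, pending=1
Byte[3]=AA: continuation. acc=(acc<<6)|0x2A=0x436A, pending=0
Byte[4]=E2: 3-byte lead. pending=2, acc=0x2

Answer: 2 0x2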